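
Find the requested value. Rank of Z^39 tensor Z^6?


rank(M(x)N) = rank(M)*rank(N)
39*6 = 234


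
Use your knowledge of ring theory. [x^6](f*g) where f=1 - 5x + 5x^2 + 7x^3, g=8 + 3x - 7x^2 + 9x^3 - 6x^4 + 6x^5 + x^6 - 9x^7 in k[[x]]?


[x^6] = sum a_i*b_j, i+j=6
  1*1=1
  -5*6=-30
  5*-6=-30
  7*9=63
Sum=4


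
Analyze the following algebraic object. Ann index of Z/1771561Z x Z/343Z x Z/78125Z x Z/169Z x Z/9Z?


Exponent = lcm of the cyclic orders; pairwise coprime => product.
11^6*7^3*5^7*13^2*3^2=1771561*343*78125*169*9=72205366279921875


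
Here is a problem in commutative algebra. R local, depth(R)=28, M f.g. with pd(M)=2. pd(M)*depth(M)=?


pd+depth=28
depth=28-2=26
pd*depth=2*26=52


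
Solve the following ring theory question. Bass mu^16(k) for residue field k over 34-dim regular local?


C(n,i)=C(34,16)=2203961430


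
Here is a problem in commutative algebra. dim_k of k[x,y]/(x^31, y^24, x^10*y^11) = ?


k[x,y]/I, I = (x^31, y^24, x^10*y^11)
Rect: 31x24=744. Corner: (31-10)x(24-11)=273.
dim = 744-273 = 471


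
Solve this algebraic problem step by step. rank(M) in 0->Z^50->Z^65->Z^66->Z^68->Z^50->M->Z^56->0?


Alt sum=0:
(-1)^0*50 + (-1)^1*65 + (-1)^2*66 + (-1)^3*68 + (-1)^4*50 + (-1)^5*? + (-1)^6*56=0
rank(M)=89


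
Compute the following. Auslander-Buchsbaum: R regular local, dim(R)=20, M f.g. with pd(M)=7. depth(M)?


pd+depth=depth(R)=20
depth=20-7=13


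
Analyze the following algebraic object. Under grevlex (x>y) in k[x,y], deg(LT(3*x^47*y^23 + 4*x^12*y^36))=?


LT: 3*x^47*y^23
deg_x=47, deg_y=23
Total=47+23=70


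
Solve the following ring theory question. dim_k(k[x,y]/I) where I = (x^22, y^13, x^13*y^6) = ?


k[x,y]/I, I = (x^22, y^13, x^13*y^6)
Rect: 22x13=286. Corner: (22-13)x(13-6)=63.
dim = 286-63 = 223


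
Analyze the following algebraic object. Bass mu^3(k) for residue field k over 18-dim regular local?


C(n,i)=C(18,3)=816


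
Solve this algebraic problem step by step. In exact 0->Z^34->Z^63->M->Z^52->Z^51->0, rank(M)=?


Alt sum=0:
(-1)^0*34 + (-1)^1*63 + (-1)^2*? + (-1)^3*52 + (-1)^4*51=0
rank(M)=30


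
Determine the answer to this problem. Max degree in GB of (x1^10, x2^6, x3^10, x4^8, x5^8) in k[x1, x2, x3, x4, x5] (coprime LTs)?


Pure powers, coprime LTs => already GB.
Degrees: 10, 6, 10, 8, 8
Max=10


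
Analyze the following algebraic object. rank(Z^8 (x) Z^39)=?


rank(M(x)N) = rank(M)*rank(N)
8*39 = 312


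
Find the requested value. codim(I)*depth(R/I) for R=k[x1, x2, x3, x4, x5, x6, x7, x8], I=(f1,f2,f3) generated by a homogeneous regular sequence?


codim=3, depth=dim(R/I)=8-3=5
Product=3*5=15


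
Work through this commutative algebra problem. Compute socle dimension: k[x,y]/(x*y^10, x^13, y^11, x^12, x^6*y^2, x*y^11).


Socle = ann(m) = span of standard monomials u with x*u, y*u in I (staircase corners).
Redundant generators: x^13, x*y^11
Minimal generators: x^12, x^6*y^2, x*y^10, y^11
Corners: y^10, x^5y^9, x^11y
Socle dim=3


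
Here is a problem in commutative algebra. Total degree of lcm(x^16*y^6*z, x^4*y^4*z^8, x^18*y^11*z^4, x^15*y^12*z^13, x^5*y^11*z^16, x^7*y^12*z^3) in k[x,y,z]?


lcm = componentwise max:
x: max(16,4,18,15,5,7)=18
y: max(6,4,11,12,11,12)=12
z: max(1,8,4,13,16,3)=16
Total=18+12+16=46


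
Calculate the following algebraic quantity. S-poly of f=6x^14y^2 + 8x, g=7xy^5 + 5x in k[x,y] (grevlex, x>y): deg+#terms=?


LT(f)=6x^14y^2, LT(g)=7xy^5
lcm(LM)=x^14y^5
S(f,g) (scaled by 42 to clear denominators) = 7y^3*f - 6x^13*g = -30x^14 + 56xy^3
2 terms, deg 14.
14+2=16


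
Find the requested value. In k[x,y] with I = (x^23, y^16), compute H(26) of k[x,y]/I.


k[x,y], I = (x^23, y^16), d = 26
Need i < 23 and d-i < 16.
Range: 11 <= i <= 22.
H(26) = 12


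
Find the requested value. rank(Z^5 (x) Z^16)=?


rank(M(x)N) = rank(M)*rank(N)
5*16 = 80


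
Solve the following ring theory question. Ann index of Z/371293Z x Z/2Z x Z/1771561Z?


Exponent = lcm of the cyclic orders; pairwise coprime => product.
13^5*2^1*11^6=371293*2*1771561=1315536396746


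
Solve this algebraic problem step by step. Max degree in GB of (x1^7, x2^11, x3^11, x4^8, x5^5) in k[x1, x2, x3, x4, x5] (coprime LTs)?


Pure powers, coprime LTs => already GB.
Degrees: 7, 11, 11, 8, 5
Max=11


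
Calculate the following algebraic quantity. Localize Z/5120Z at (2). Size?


2-primary part: 5120=2^10*5
Size=2^10=1024


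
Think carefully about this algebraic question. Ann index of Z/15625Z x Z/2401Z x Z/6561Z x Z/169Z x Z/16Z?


Exponent = lcm of the cyclic orders; pairwise coprime => product.
5^6*7^4*3^8*13^2*2^4=15625*2401*6561*169*16=665562602250000


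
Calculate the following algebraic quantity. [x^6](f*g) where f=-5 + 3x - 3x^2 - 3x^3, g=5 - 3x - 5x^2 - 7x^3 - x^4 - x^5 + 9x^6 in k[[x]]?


[x^6] = sum a_i*b_j, i+j=6
  -5*9=-45
  3*-1=-3
  -3*-1=3
  -3*-7=21
Sum=-24


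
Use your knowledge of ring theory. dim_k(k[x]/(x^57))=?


Basis: 1,x,...,x^56
dim=57


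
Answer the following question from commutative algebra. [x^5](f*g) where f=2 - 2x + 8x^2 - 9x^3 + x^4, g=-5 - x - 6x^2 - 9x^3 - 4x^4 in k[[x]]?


[x^5] = sum a_i*b_j, i+j=5
  -2*-4=8
  8*-9=-72
  -9*-6=54
  1*-1=-1
Sum=-11


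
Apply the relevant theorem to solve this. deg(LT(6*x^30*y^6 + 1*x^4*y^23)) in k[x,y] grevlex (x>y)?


LT: 6*x^30*y^6
deg_x=30, deg_y=6
Total=30+6=36


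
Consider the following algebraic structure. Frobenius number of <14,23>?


gcd(14,23)=1 => F=ab-a-b=14*23-14-23=322-37=285


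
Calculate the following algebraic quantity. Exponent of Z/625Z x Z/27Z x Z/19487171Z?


Exponent = lcm of the cyclic orders; pairwise coprime => product.
5^4*3^3*11^7=625*27*19487171=328846010625


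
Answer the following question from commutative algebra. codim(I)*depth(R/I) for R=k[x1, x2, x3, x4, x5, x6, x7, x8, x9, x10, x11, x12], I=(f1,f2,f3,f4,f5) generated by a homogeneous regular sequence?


codim=5, depth=dim(R/I)=12-5=7
Product=5*7=35


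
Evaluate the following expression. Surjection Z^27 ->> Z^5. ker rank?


rank(ker) = 27-5 = 22


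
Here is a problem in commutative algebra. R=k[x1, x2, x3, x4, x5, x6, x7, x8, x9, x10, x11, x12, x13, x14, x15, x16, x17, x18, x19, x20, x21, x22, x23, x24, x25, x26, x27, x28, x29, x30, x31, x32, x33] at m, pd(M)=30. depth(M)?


pd+depth=depth(R)=33
depth=33-30=3


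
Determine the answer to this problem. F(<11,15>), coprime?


gcd(11,15)=1 => F=ab-a-b=11*15-11-15=165-26=139


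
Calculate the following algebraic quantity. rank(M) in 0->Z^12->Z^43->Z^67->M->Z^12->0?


Alt sum=0:
(-1)^0*12 + (-1)^1*43 + (-1)^2*67 + (-1)^3*? + (-1)^4*12=0
rank(M)=48


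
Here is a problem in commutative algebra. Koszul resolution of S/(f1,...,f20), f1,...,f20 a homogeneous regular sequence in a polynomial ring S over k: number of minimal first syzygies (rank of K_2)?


Regular sequence => Koszul complex is the minimal free resolution.
Syz_1 minimally generated by Koszul relations f_i*e_j - f_j*e_i (i<j): mu(Syz_1) = beta_2 = C(m,2) = m(m-1)/2
m=20
20*19/2 = 190


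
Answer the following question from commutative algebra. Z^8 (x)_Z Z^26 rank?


rank(M(x)N) = rank(M)*rank(N)
8*26 = 208


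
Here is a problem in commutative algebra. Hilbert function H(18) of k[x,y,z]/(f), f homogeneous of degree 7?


C(20,2)-C(13,2)=190-78=112


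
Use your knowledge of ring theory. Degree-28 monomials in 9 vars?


C(d+n-1,n-1)=C(36,8)=30260340


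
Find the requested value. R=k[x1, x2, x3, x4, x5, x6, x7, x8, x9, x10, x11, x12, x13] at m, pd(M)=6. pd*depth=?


pd+depth=13
depth=13-6=7
pd*depth=6*7=42


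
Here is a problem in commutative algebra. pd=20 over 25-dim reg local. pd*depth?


pd+depth=25
depth=25-20=5
pd*depth=20*5=100


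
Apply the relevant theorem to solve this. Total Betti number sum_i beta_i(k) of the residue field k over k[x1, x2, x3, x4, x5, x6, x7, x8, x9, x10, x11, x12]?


Koszul resolution: beta_i(k)=C(n,i), n=12
sum_i C(12,i) = 2^12 = 4096


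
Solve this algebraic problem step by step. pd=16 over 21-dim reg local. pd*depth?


pd+depth=21
depth=21-16=5
pd*depth=16*5=80


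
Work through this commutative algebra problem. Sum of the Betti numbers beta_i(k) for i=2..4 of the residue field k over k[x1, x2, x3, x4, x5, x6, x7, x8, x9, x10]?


Koszul resolution: beta_i(k)=C(n,i), n=10
C(10,2)=45, C(10,3)=120, C(10,4)=210
Sum=375


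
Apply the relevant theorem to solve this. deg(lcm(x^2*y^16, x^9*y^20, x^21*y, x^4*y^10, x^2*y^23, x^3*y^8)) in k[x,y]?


lcm = componentwise max:
x: max(2,9,21,4,2,3)=21
y: max(16,20,1,10,23,8)=23
Total=21+23=44


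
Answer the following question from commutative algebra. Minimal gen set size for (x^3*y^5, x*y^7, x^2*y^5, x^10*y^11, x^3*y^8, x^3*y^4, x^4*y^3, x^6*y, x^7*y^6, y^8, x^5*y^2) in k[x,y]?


Remove redundant (divisible by others).
x^3*y^8 redundant.
x^3*y^5 redundant.
x^10*y^11 redundant.
x^7*y^6 redundant.
Min: x^6*y, x^5*y^2, x^4*y^3, x^3*y^4, x^2*y^5, x*y^7, y^8
Count=7


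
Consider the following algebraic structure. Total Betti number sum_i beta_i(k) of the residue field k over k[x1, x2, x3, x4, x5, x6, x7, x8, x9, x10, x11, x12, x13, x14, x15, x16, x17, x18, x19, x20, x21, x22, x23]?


Koszul resolution: beta_i(k)=C(n,i), n=23
sum_i C(23,i) = 2^23 = 8388608


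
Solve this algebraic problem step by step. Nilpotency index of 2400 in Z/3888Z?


2400^k mod 3888:
k=1: 2400
k=2: 1872
k=3: 2160
k=4: 1296
k=5: 0
First zero at k = 5


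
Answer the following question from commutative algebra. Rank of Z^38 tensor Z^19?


rank(M(x)N) = rank(M)*rank(N)
38*19 = 722


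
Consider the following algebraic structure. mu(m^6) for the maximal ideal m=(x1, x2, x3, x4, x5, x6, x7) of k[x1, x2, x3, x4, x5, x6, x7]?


Graded Nakayama: mu(m^d) = dim_k (m^d/m^(d+1)) = #degree-6 monomials in 7 vars
C(n+d-1,d)=C(12,6)=924


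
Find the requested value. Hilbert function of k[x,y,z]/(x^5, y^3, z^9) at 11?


Need i<5, j<3, k<9 with i+j+k=11.
For each i, j ranges over max(0,11-i-8)..min(2,11-i):
  i=0: j in [3,2] -> 0
  i=1: j in [2,2] -> 1
  i=2: j in [1,2] -> 2
  i=3: j in [0,2] -> 3
  i=4: j in [0,2] -> 3
H(11) = 0+1+2+3+3 = 9


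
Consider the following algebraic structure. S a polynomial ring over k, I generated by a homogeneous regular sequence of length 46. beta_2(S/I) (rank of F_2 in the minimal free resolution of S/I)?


Regular sequence => Koszul complex is the minimal free resolution.
Syz_1 minimally generated by Koszul relations f_i*e_j - f_j*e_i (i<j): mu(Syz_1) = beta_2 = C(m,2) = m(m-1)/2
m=46
46*45/2 = 1035


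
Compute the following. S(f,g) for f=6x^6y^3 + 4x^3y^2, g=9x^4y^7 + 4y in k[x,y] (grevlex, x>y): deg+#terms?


LT(f)=6x^6y^3, LT(g)=9x^4y^7
lcm(LM)=x^6y^7
S(f,g) (scaled by 54 to clear denominators) = 9y^4*f - 6x^2*g = 36x^3y^6 - 24x^2y
2 terms, deg 9.
9+2=11


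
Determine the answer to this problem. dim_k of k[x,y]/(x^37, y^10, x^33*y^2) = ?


k[x,y]/I, I = (x^37, y^10, x^33*y^2)
Rect: 37x10=370. Corner: (37-33)x(10-2)=32.
dim = 370-32 = 338


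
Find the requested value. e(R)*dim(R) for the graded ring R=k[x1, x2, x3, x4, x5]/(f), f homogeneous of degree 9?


e(R)=deg(f)=9, dim(R)=5-1=4
e*dim=9*4=36


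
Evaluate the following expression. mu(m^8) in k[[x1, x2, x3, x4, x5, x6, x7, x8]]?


C(n+d-1,d)=C(15,8)=6435


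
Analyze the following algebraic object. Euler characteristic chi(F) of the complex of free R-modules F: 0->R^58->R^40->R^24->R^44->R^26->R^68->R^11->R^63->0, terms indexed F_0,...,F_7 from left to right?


chi = sum (-1)^i * rank:
(-1)^0*58=58
(-1)^1*40=-40
(-1)^2*24=24
(-1)^3*44=-44
(-1)^4*26=26
(-1)^5*68=-68
(-1)^6*11=11
(-1)^7*63=-63
chi=-96


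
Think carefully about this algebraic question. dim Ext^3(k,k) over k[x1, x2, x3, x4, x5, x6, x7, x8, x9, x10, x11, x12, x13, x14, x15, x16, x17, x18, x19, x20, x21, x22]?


C(n,i)=C(22,3)=1540


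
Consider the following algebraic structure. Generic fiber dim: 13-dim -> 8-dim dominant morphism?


dim(fiber)=dim(X)-dim(Y)=13-8=5


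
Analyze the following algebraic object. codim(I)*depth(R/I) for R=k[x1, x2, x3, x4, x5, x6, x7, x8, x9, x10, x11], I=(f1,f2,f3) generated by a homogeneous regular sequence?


codim=3, depth=dim(R/I)=11-3=8
Product=3*8=24


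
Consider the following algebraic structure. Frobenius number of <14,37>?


gcd(14,37)=1 => F=ab-a-b=14*37-14-37=518-51=467


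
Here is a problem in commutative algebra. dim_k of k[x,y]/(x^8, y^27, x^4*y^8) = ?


k[x,y]/I, I = (x^8, y^27, x^4*y^8)
Rect: 8x27=216. Corner: (8-4)x(27-8)=76.
dim = 216-76 = 140


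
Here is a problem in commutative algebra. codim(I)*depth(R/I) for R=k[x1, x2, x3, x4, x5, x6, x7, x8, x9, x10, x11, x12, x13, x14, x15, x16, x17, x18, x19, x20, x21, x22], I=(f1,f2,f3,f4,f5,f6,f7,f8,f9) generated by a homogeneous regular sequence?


codim=9, depth=dim(R/I)=22-9=13
Product=9*13=117


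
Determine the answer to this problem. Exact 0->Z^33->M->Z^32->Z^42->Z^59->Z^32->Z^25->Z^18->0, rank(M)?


Alt sum=0:
(-1)^0*33 + (-1)^1*? + (-1)^2*32 + (-1)^3*42 + (-1)^4*59 + (-1)^5*32 + (-1)^6*25 + (-1)^7*18=0
rank(M)=57


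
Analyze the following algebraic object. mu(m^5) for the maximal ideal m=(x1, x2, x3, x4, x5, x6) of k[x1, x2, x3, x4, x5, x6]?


Graded Nakayama: mu(m^d) = dim_k (m^d/m^(d+1)) = #degree-5 monomials in 6 vars
C(n+d-1,d)=C(10,5)=252


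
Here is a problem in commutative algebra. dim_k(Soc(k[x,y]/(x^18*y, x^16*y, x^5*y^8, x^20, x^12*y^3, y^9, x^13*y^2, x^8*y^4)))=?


Socle = ann(m) = span of standard monomials u with x*u, y*u in I (staircase corners).
Redundant generators: x^18*y
Minimal generators: x^20, x^16*y, x^13*y^2, x^12*y^3, x^8*y^4, x^5*y^8, y^9
Corners: x^4y^8, x^7y^7, x^11y^3, x^12y^2, x^15y, x^19
Socle dim=6


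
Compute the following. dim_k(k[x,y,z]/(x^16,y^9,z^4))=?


Basis: x^iy^jz^k, i<16,j<9,k<4
16*9*4=576


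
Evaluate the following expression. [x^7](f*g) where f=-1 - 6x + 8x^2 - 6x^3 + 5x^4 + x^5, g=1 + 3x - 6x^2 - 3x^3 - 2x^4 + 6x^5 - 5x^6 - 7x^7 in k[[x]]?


[x^7] = sum a_i*b_j, i+j=7
  -1*-7=7
  -6*-5=30
  8*6=48
  -6*-2=12
  5*-3=-15
  1*-6=-6
Sum=76


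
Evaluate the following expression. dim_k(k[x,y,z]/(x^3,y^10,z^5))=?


Basis: x^iy^jz^k, i<3,j<10,k<5
3*10*5=150


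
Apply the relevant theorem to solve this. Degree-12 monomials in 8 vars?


C(d+n-1,n-1)=C(19,7)=50388


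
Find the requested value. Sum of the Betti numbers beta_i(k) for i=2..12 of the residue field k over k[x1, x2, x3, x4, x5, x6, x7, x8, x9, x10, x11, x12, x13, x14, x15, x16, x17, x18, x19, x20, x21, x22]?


Koszul resolution: beta_i(k)=C(n,i), n=22
C(22,2)=231, C(22,3)=1540, C(22,4)=7315, C(22,5)=26334, C(22,6)=74613, C(22,7)=170544, C(22,8)=319770, C(22,9)=497420, C(22,10)=646646, C(22,11)=705432, C(22,12)=646646
Sum=3096491


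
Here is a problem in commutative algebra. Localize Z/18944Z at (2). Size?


2-primary part: 18944=2^9*37
Size=2^9=512


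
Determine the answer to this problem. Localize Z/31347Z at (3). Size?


3-primary part: 31347=3^6*43
Size=3^6=729


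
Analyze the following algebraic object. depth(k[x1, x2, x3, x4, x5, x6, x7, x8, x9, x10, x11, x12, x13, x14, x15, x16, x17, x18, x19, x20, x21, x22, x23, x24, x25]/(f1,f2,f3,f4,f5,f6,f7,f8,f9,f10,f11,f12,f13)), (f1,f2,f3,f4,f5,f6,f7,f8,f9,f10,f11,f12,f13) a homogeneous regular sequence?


depth(R)=25
depth(R/I)=25-13=12


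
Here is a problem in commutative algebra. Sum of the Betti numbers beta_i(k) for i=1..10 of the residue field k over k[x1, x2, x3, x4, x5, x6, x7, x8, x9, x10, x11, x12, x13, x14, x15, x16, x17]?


Koszul resolution: beta_i(k)=C(n,i), n=17
C(17,1)=17, C(17,2)=136, C(17,3)=680, C(17,4)=2380, C(17,5)=6188, C(17,6)=12376, C(17,7)=19448, C(17,8)=24310, C(17,9)=24310, C(17,10)=19448
Sum=109293


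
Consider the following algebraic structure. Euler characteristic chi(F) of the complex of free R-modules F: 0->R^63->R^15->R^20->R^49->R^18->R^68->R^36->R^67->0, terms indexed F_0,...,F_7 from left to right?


chi = sum (-1)^i * rank:
(-1)^0*63=63
(-1)^1*15=-15
(-1)^2*20=20
(-1)^3*49=-49
(-1)^4*18=18
(-1)^5*68=-68
(-1)^6*36=36
(-1)^7*67=-67
chi=-62


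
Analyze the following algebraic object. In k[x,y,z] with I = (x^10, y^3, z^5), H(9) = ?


Need i<10, j<3, k<5 with i+j+k=9.
For each i, j ranges over max(0,9-i-4)..min(2,9-i):
  i=0: j in [5,2] -> 0
  i=1: j in [4,2] -> 0
  i=2: j in [3,2] -> 0
  i=3: j in [2,2] -> 1
  i=4: j in [1,2] -> 2
  i=5: j in [0,2] -> 3
  i=6: j in [0,2] -> 3
  i=7: j in [0,2] -> 3
  i=8: j in [0,1] -> 2
  i=9: j in [0,0] -> 1
H(9) = 0+0+0+1+2+3+3+3+2+1 = 15


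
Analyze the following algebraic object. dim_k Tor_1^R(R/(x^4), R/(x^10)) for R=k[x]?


Tor_1(R/I,R/J)=(I cap J)/IJ=(x^10)/(x^14)
dim=14-10=min(4,10)=4


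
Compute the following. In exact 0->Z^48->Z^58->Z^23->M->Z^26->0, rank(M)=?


Alt sum=0:
(-1)^0*48 + (-1)^1*58 + (-1)^2*23 + (-1)^3*? + (-1)^4*26=0
rank(M)=39


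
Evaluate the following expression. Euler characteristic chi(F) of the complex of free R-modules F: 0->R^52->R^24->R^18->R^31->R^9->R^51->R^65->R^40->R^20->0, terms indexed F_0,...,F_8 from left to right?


chi = sum (-1)^i * rank:
(-1)^0*52=52
(-1)^1*24=-24
(-1)^2*18=18
(-1)^3*31=-31
(-1)^4*9=9
(-1)^5*51=-51
(-1)^6*65=65
(-1)^7*40=-40
(-1)^8*20=20
chi=18


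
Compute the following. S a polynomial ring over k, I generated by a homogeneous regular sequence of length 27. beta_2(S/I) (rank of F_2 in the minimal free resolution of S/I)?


Regular sequence => Koszul complex is the minimal free resolution.
Syz_1 minimally generated by Koszul relations f_i*e_j - f_j*e_i (i<j): mu(Syz_1) = beta_2 = C(m,2) = m(m-1)/2
m=27
27*26/2 = 351


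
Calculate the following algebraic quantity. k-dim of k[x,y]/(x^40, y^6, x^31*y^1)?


k[x,y]/I, I = (x^40, y^6, x^31*y^1)
Rect: 40x6=240. Corner: (40-31)x(6-1)=45.
dim = 240-45 = 195


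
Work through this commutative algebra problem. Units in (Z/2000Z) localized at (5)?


Local ring = Z/125Z.
phi(125) = 5^2*(5-1) = 100


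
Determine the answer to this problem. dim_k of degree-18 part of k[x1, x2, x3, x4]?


C(d+n-1,n-1)=C(21,3)=1330


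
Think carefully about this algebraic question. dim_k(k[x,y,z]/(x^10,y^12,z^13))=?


Basis: x^iy^jz^k, i<10,j<12,k<13
10*12*13=1560


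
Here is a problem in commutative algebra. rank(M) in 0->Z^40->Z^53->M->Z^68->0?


Alt sum=0:
(-1)^0*40 + (-1)^1*53 + (-1)^2*? + (-1)^3*68=0
rank(M)=81


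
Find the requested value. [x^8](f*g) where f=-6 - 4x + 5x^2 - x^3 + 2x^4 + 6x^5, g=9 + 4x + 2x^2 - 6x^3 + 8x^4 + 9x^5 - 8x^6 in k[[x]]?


[x^8] = sum a_i*b_j, i+j=8
  5*-8=-40
  -1*9=-9
  2*8=16
  6*-6=-36
Sum=-69


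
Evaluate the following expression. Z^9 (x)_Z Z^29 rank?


rank(M(x)N) = rank(M)*rank(N)
9*29 = 261


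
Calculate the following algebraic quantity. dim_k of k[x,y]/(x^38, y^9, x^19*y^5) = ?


k[x,y]/I, I = (x^38, y^9, x^19*y^5)
Rect: 38x9=342. Corner: (38-19)x(9-5)=76.
dim = 342-76 = 266


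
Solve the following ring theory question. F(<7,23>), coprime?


gcd(7,23)=1 => F=ab-a-b=7*23-7-23=161-30=131


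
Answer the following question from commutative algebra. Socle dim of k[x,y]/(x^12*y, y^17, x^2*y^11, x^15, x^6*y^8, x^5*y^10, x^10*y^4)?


Socle = ann(m) = span of standard monomials u with x*u, y*u in I (staircase corners).
Minimal generators: x^15, x^12*y, x^10*y^4, x^6*y^8, x^5*y^10, x^2*y^11, y^17
Corners: xy^16, x^4y^10, x^5y^9, x^9y^7, x^11y^3, x^14
Socle dim=6


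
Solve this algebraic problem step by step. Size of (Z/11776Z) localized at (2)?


2-primary part: 11776=2^9*23
Size=2^9=512


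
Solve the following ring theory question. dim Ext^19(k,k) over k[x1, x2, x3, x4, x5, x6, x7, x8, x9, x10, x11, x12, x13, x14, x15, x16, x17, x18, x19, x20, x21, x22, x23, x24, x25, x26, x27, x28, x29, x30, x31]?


C(n,i)=C(31,19)=141120525


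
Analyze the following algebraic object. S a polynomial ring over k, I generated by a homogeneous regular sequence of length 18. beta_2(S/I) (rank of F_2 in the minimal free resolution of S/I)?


Regular sequence => Koszul complex is the minimal free resolution.
Syz_1 minimally generated by Koszul relations f_i*e_j - f_j*e_i (i<j): mu(Syz_1) = beta_2 = C(m,2) = m(m-1)/2
m=18
18*17/2 = 153


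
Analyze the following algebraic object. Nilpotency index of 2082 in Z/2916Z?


2082^k mod 2916:
k=1: 2082
k=2: 1548
k=3: 756
k=4: 2268
k=5: 972
k=6: 0
First zero at k = 6


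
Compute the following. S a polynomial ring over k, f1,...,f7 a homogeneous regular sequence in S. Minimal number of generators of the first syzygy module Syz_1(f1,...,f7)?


Regular sequence => Koszul complex is the minimal free resolution.
Syz_1 minimally generated by Koszul relations f_i*e_j - f_j*e_i (i<j): mu(Syz_1) = beta_2 = C(m,2) = m(m-1)/2
m=7
7*6/2 = 21


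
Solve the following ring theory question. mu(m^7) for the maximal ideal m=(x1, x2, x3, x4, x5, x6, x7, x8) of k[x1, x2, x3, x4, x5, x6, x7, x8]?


Graded Nakayama: mu(m^d) = dim_k (m^d/m^(d+1)) = #degree-7 monomials in 8 vars
C(n+d-1,d)=C(14,7)=3432


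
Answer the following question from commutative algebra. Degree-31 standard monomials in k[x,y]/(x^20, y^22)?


k[x,y], I = (x^20, y^22), d = 31
Need i < 20 and d-i < 22.
Range: 10 <= i <= 19.
H(31) = 10


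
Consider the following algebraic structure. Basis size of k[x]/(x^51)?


Basis: 1,x,...,x^50
dim=51


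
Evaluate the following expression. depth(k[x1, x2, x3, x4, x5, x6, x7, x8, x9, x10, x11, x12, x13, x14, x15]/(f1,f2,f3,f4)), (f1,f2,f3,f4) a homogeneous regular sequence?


depth(R)=15
depth(R/I)=15-4=11


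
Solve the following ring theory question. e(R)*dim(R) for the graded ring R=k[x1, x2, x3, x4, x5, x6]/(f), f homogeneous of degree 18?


e(R)=deg(f)=18, dim(R)=6-1=5
e*dim=18*5=90


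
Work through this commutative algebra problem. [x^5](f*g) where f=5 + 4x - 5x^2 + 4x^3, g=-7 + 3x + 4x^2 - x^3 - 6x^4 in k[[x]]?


[x^5] = sum a_i*b_j, i+j=5
  4*-6=-24
  -5*-1=5
  4*4=16
Sum=-3


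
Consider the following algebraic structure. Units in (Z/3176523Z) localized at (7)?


Local ring = Z/117649Z.
phi(117649) = 7^5*(7-1) = 100842


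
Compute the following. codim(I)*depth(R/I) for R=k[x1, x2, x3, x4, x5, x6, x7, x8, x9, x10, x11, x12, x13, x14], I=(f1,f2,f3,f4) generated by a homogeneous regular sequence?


codim=4, depth=dim(R/I)=14-4=10
Product=4*10=40


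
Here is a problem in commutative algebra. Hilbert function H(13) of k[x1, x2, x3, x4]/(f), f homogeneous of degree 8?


C(16,3)-C(8,3)=560-56=504


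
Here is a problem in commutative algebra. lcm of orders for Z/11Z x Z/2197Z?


Exponent = lcm of the cyclic orders; pairwise coprime => product.
11^1*13^3=11*2197=24167


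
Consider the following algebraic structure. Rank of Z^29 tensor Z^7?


rank(M(x)N) = rank(M)*rank(N)
29*7 = 203


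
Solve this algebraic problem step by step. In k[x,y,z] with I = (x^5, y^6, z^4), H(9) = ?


Need i<5, j<6, k<4 with i+j+k=9.
For each i, j ranges over max(0,9-i-3)..min(5,9-i):
  i=0: j in [6,5] -> 0
  i=1: j in [5,5] -> 1
  i=2: j in [4,5] -> 2
  i=3: j in [3,5] -> 3
  i=4: j in [2,5] -> 4
H(9) = 0+1+2+3+4 = 10


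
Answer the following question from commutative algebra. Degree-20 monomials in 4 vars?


C(d+n-1,n-1)=C(23,3)=1771


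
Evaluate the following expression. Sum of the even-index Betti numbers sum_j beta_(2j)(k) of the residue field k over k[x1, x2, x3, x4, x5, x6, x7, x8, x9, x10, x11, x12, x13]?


Koszul resolution: beta_i(k)=C(n,i), n=13
sum_even C(13,i) = 2^(n-1) = 2^12 = 4096


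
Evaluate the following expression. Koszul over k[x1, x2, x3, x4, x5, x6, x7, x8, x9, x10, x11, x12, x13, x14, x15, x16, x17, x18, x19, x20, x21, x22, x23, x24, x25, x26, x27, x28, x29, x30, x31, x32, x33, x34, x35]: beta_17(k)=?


C(n,i)=C(35,17)=4537567650


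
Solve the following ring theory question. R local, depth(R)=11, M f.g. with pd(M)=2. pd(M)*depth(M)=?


pd+depth=11
depth=11-2=9
pd*depth=2*9=18


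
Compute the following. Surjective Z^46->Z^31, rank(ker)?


rank(ker) = 46-31 = 15


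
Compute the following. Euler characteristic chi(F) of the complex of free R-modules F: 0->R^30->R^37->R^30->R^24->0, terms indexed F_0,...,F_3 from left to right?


chi = sum (-1)^i * rank:
(-1)^0*30=30
(-1)^1*37=-37
(-1)^2*30=30
(-1)^3*24=-24
chi=-1


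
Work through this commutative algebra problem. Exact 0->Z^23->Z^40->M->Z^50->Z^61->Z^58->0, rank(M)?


Alt sum=0:
(-1)^0*23 + (-1)^1*40 + (-1)^2*? + (-1)^3*50 + (-1)^4*61 + (-1)^5*58=0
rank(M)=64


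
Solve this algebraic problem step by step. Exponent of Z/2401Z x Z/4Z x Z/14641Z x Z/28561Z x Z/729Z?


Exponent = lcm of the cyclic orders; pairwise coprime => product.
7^4*2^2*11^4*13^4*3^6=2401*4*14641*28561*729=2927681507666916


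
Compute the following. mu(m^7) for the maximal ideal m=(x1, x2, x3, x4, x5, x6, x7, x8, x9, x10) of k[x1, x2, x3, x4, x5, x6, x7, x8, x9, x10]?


Graded Nakayama: mu(m^d) = dim_k (m^d/m^(d+1)) = #degree-7 monomials in 10 vars
C(n+d-1,d)=C(16,7)=11440


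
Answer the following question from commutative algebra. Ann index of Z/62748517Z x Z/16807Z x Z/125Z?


Exponent = lcm of the cyclic orders; pairwise coprime => product.
13^7*7^5*5^3=62748517*16807*125=131826790652375


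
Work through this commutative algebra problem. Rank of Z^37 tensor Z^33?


rank(M(x)N) = rank(M)*rank(N)
37*33 = 1221


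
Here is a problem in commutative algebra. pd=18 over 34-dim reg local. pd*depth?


pd+depth=34
depth=34-18=16
pd*depth=18*16=288


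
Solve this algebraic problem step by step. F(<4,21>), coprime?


gcd(4,21)=1 => F=ab-a-b=4*21-4-21=84-25=59


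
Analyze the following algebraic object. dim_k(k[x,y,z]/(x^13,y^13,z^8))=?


Basis: x^iy^jz^k, i<13,j<13,k<8
13*13*8=1352


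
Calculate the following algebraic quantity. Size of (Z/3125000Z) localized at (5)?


5-primary part: 3125000=5^8*8
Size=5^8=390625


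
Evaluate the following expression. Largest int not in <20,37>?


gcd(20,37)=1 => F=ab-a-b=20*37-20-37=740-57=683


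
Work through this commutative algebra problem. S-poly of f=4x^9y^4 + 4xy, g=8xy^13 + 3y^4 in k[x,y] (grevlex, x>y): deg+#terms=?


LT(f)=4x^9y^4, LT(g)=8xy^13
lcm(LM)=x^9y^13
S(f,g) (scaled by 32 to clear denominators) = 8y^9*f - 4x^8*g = -12x^8y^4 + 32xy^10
2 terms, deg 12.
12+2=14


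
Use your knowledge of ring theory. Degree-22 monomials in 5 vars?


C(d+n-1,n-1)=C(26,4)=14950


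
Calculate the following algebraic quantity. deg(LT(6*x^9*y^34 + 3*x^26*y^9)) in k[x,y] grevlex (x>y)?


LT: 6*x^9*y^34
deg_x=9, deg_y=34
Total=9+34=43


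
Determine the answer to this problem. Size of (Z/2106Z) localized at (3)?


3-primary part: 2106=3^4*26
Size=3^4=81


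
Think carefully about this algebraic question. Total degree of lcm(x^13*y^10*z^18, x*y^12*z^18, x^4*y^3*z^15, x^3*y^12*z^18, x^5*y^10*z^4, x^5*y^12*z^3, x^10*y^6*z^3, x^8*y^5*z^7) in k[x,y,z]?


lcm = componentwise max:
x: max(13,1,4,3,5,5,10,8)=13
y: max(10,12,3,12,10,12,6,5)=12
z: max(18,18,15,18,4,3,3,7)=18
Total=13+12+18=43


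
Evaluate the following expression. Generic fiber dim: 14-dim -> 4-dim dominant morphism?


dim(fiber)=dim(X)-dim(Y)=14-4=10


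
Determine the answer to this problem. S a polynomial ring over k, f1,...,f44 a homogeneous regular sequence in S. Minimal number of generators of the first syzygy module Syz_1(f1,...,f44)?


Regular sequence => Koszul complex is the minimal free resolution.
Syz_1 minimally generated by Koszul relations f_i*e_j - f_j*e_i (i<j): mu(Syz_1) = beta_2 = C(m,2) = m(m-1)/2
m=44
44*43/2 = 946


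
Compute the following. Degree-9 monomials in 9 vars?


C(d+n-1,n-1)=C(17,8)=24310


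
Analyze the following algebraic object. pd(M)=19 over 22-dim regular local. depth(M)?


pd+depth=depth(R)=22
depth=22-19=3


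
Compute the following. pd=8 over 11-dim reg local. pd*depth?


pd+depth=11
depth=11-8=3
pd*depth=8*3=24


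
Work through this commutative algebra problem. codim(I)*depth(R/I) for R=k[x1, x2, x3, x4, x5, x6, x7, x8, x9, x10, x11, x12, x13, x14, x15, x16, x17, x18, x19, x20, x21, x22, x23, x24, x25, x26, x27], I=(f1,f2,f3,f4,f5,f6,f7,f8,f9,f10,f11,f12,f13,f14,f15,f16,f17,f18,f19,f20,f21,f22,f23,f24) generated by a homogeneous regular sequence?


codim=24, depth=dim(R/I)=27-24=3
Product=24*3=72


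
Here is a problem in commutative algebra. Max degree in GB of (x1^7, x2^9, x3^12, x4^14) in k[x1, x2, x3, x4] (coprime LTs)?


Pure powers, coprime LTs => already GB.
Degrees: 7, 9, 12, 14
Max=14


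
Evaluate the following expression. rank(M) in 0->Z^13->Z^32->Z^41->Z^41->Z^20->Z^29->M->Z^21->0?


Alt sum=0:
(-1)^0*13 + (-1)^1*32 + (-1)^2*41 + (-1)^3*41 + (-1)^4*20 + (-1)^5*29 + (-1)^6*? + (-1)^7*21=0
rank(M)=49


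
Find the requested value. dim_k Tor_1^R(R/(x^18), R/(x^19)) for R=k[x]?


Tor_1(R/I,R/J)=(I cap J)/IJ=(x^19)/(x^37)
dim=37-19=min(18,19)=18


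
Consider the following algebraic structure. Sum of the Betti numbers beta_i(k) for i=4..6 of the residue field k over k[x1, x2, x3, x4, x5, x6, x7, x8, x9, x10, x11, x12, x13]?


Koszul resolution: beta_i(k)=C(n,i), n=13
C(13,4)=715, C(13,5)=1287, C(13,6)=1716
Sum=3718


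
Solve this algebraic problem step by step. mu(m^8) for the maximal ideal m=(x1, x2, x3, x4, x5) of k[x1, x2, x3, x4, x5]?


Graded Nakayama: mu(m^d) = dim_k (m^d/m^(d+1)) = #degree-8 monomials in 5 vars
C(n+d-1,d)=C(12,8)=495


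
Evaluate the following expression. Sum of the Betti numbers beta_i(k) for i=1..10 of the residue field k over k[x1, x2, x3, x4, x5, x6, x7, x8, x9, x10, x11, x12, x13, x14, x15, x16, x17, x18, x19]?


Koszul resolution: beta_i(k)=C(n,i), n=19
C(19,1)=19, C(19,2)=171, C(19,3)=969, C(19,4)=3876, C(19,5)=11628, C(19,6)=27132, C(19,7)=50388, C(19,8)=75582, C(19,9)=92378, C(19,10)=92378
Sum=354521


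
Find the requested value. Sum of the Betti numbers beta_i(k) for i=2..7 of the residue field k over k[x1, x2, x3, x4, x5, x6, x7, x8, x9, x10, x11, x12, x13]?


Koszul resolution: beta_i(k)=C(n,i), n=13
C(13,2)=78, C(13,3)=286, C(13,4)=715, C(13,5)=1287, C(13,6)=1716, C(13,7)=1716
Sum=5798


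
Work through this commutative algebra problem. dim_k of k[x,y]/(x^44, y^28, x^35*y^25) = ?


k[x,y]/I, I = (x^44, y^28, x^35*y^25)
Rect: 44x28=1232. Corner: (44-35)x(28-25)=27.
dim = 1232-27 = 1205


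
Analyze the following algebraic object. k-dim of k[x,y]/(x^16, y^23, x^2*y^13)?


k[x,y]/I, I = (x^16, y^23, x^2*y^13)
Rect: 16x23=368. Corner: (16-2)x(23-13)=140.
dim = 368-140 = 228


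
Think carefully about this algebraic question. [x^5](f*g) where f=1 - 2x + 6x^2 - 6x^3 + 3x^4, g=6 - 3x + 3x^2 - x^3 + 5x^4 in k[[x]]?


[x^5] = sum a_i*b_j, i+j=5
  -2*5=-10
  6*-1=-6
  -6*3=-18
  3*-3=-9
Sum=-43


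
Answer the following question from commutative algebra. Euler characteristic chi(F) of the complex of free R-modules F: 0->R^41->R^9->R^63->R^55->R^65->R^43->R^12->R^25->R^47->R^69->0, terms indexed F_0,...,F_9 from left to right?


chi = sum (-1)^i * rank:
(-1)^0*41=41
(-1)^1*9=-9
(-1)^2*63=63
(-1)^3*55=-55
(-1)^4*65=65
(-1)^5*43=-43
(-1)^6*12=12
(-1)^7*25=-25
(-1)^8*47=47
(-1)^9*69=-69
chi=27


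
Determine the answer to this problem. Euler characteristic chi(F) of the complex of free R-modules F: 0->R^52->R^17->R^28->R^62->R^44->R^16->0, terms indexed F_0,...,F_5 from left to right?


chi = sum (-1)^i * rank:
(-1)^0*52=52
(-1)^1*17=-17
(-1)^2*28=28
(-1)^3*62=-62
(-1)^4*44=44
(-1)^5*16=-16
chi=29


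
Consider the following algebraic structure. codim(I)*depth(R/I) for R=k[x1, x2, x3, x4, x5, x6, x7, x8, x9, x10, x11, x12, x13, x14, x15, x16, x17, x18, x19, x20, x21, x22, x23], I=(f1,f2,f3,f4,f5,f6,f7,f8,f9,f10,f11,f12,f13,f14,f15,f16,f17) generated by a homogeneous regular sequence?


codim=17, depth=dim(R/I)=23-17=6
Product=17*6=102


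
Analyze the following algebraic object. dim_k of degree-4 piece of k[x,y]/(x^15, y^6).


k[x,y], I = (x^15, y^6), d = 4
Need i < 15 and d-i < 6.
Range: 0 <= i <= 4.
H(4) = 5


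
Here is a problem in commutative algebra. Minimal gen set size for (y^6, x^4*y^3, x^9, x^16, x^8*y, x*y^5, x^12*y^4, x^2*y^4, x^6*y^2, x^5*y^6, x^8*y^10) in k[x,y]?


Remove redundant (divisible by others).
x^8*y^10 redundant.
x^5*y^6 redundant.
x^12*y^4 redundant.
x^16 redundant.
Min: x^9, x^8*y, x^6*y^2, x^4*y^3, x^2*y^4, x*y^5, y^6
Count=7


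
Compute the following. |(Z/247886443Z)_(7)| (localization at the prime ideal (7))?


7-primary part: 247886443=7^8*43
Size=7^8=5764801


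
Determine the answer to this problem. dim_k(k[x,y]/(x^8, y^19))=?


Basis: x^i*y^j, i<8, j<19
8*19=152


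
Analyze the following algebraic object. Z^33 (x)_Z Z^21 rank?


rank(M(x)N) = rank(M)*rank(N)
33*21 = 693


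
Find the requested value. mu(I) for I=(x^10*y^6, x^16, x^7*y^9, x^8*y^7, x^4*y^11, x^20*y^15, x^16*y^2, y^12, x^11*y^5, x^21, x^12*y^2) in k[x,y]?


Remove redundant (divisible by others).
x^20*y^15 redundant.
x^21 redundant.
x^16*y^2 redundant.
Min: x^16, x^12*y^2, x^11*y^5, x^10*y^6, x^8*y^7, x^7*y^9, x^4*y^11, y^12
Count=8


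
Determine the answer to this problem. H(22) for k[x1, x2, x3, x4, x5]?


C(d+n-1,n-1)=C(26,4)=14950


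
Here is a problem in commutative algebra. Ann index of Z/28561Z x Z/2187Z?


Exponent = lcm of the cyclic orders; pairwise coprime => product.
13^4*3^7=28561*2187=62462907


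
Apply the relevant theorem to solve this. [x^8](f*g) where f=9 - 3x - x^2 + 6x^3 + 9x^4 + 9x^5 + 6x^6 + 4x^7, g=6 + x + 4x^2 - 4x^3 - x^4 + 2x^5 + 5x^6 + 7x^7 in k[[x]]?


[x^8] = sum a_i*b_j, i+j=8
  -3*7=-21
  -1*5=-5
  6*2=12
  9*-1=-9
  9*-4=-36
  6*4=24
  4*1=4
Sum=-31


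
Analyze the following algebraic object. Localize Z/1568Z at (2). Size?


2-primary part: 1568=2^5*49
Size=2^5=32


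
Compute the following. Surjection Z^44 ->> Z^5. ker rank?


rank(ker) = 44-5 = 39


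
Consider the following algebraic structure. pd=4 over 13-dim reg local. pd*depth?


pd+depth=13
depth=13-4=9
pd*depth=4*9=36


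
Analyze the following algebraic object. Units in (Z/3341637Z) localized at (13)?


Local ring = Z/371293Z.
phi(371293) = 13^4*(13-1) = 342732


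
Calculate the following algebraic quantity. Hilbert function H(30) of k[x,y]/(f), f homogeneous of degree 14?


H(t)=d for t>=d-1.
d=14, t=30
H(30)=14


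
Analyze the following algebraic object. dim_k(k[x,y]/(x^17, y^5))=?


Basis: x^i*y^j, i<17, j<5
17*5=85


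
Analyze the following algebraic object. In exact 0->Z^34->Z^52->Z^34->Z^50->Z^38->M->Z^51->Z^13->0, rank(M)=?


Alt sum=0:
(-1)^0*34 + (-1)^1*52 + (-1)^2*34 + (-1)^3*50 + (-1)^4*38 + (-1)^5*? + (-1)^6*51 + (-1)^7*13=0
rank(M)=42


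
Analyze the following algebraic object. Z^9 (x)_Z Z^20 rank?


rank(M(x)N) = rank(M)*rank(N)
9*20 = 180


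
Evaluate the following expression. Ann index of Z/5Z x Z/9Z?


Exponent = lcm of the cyclic orders; pairwise coprime => product.
5^1*3^2=5*9=45


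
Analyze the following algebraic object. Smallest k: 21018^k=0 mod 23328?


21018^k mod 23328:
k=1: 21018
k=2: 17316
k=3: 7560
k=4: 9072
k=5: 15552
k=6: 0
First zero at k = 6


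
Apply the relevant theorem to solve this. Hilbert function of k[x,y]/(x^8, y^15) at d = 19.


k[x,y], I = (x^8, y^15), d = 19
Need i < 8 and d-i < 15.
Range: 5 <= i <= 7.
H(19) = 3


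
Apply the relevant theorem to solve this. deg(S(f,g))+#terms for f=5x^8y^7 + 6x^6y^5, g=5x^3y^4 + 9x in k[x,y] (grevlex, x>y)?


LT(f)=5x^8y^7, LT(g)=5x^3y^4
lcm(LM)=x^8y^7
S(f,g) (scaled by 25 to clear denominators) = 5*f - 5x^5y^3*g = 30x^6y^5 - 45x^6y^3
2 terms, deg 11.
11+2=13


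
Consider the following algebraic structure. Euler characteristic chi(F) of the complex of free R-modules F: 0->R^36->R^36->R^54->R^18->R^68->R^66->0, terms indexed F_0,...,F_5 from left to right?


chi = sum (-1)^i * rank:
(-1)^0*36=36
(-1)^1*36=-36
(-1)^2*54=54
(-1)^3*18=-18
(-1)^4*68=68
(-1)^5*66=-66
chi=38


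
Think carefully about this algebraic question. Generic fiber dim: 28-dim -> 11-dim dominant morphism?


dim(fiber)=dim(X)-dim(Y)=28-11=17


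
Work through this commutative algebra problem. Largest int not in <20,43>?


gcd(20,43)=1 => F=ab-a-b=20*43-20-43=860-63=797


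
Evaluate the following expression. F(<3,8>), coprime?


gcd(3,8)=1 => F=ab-a-b=3*8-3-8=24-11=13


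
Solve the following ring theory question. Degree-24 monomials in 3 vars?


C(d+n-1,n-1)=C(26,2)=325


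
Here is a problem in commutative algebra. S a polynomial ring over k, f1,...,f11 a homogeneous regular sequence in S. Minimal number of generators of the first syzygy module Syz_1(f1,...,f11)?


Regular sequence => Koszul complex is the minimal free resolution.
Syz_1 minimally generated by Koszul relations f_i*e_j - f_j*e_i (i<j): mu(Syz_1) = beta_2 = C(m,2) = m(m-1)/2
m=11
11*10/2 = 55


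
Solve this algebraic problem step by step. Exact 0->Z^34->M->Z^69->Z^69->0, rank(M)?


Alt sum=0:
(-1)^0*34 + (-1)^1*? + (-1)^2*69 + (-1)^3*69=0
rank(M)=34


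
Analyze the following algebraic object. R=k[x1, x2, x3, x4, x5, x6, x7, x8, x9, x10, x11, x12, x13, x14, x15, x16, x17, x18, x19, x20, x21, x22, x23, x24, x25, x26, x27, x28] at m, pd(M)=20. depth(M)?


pd+depth=depth(R)=28
depth=28-20=8


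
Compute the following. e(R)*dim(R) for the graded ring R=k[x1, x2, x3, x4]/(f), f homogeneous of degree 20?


e(R)=deg(f)=20, dim(R)=4-1=3
e*dim=20*3=60


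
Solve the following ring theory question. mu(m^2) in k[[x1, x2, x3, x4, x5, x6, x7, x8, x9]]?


C(n+d-1,d)=C(10,2)=45


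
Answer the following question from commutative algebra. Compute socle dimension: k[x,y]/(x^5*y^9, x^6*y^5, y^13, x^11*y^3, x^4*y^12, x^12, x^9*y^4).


Socle = ann(m) = span of standard monomials u with x*u, y*u in I (staircase corners).
Minimal generators: x^12, x^11*y^3, x^9*y^4, x^6*y^5, x^5*y^9, x^4*y^12, y^13
Corners: x^3y^12, x^4y^11, x^5y^8, x^8y^4, x^10y^3, x^11y^2
Socle dim=6


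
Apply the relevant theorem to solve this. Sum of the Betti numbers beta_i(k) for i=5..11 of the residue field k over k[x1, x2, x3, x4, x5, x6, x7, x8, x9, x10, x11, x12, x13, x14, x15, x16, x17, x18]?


Koszul resolution: beta_i(k)=C(n,i), n=18
C(18,5)=8568, C(18,6)=18564, C(18,7)=31824, C(18,8)=43758, C(18,9)=48620, C(18,10)=43758, C(18,11)=31824
Sum=226916


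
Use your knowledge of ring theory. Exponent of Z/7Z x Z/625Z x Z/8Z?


Exponent = lcm of the cyclic orders; pairwise coprime => product.
7^1*5^4*2^3=7*625*8=35000


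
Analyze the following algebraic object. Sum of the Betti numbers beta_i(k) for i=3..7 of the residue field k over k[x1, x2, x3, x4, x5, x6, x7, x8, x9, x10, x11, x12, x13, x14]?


Koszul resolution: beta_i(k)=C(n,i), n=14
C(14,3)=364, C(14,4)=1001, C(14,5)=2002, C(14,6)=3003, C(14,7)=3432
Sum=9802


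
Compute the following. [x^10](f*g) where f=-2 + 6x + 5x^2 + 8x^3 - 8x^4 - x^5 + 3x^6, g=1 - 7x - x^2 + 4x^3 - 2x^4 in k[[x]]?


[x^10] = sum a_i*b_j, i+j=10
  3*-2=-6
Sum=-6


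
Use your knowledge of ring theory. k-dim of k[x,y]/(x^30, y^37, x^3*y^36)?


k[x,y]/I, I = (x^30, y^37, x^3*y^36)
Rect: 30x37=1110. Corner: (30-3)x(37-36)=27.
dim = 1110-27 = 1083


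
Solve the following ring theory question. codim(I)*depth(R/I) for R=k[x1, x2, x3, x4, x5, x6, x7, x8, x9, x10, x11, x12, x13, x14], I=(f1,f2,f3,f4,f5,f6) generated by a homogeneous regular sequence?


codim=6, depth=dim(R/I)=14-6=8
Product=6*8=48


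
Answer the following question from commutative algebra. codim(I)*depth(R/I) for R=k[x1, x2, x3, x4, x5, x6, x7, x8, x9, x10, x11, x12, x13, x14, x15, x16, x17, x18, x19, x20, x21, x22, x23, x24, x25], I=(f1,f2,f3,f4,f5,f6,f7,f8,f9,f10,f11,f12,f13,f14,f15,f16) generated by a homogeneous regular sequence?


codim=16, depth=dim(R/I)=25-16=9
Product=16*9=144
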